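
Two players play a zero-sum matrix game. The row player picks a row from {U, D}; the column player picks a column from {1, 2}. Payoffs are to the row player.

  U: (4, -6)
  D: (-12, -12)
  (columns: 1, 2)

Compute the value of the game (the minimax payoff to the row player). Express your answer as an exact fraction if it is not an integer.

-6

Row minima: U → -6, D → -12; maximin = -6.
Column maxima: 1 → 4, 2 → -6; minimax = -6.
Since maximin = minimax = -6, there is a saddle point and the value is -6.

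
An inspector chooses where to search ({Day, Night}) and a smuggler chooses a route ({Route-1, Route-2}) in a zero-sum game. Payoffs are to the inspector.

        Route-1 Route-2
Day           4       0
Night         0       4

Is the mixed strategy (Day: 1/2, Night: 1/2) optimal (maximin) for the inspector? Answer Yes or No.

Against Route-1 this mix gives (1/2)·4 + (1/2)·0 = 2.
Against Route-2 this mix gives (1/2)·0 + (1/2)·4 = 2.
All of the smuggler's active replies (Route-1, Route-2) yield 2, and no column does worse for the inspector. The mix makes the smuggler indifferent and guarantees 2, so it is optimal.

Yes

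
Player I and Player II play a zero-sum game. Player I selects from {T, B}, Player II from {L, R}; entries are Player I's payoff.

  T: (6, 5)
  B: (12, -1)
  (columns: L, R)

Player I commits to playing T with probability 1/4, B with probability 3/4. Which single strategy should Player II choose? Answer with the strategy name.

R

If Player II plays L, Player I's expected payoff is (1/4)·6 + (3/4)·12 = 21/2.
If Player II plays R, Player I's expected payoff is (1/4)·5 + (3/4)·(-1) = 1/2.
Player II minimizes Player I's payoff; the smallest is 1/2, so the best response is R.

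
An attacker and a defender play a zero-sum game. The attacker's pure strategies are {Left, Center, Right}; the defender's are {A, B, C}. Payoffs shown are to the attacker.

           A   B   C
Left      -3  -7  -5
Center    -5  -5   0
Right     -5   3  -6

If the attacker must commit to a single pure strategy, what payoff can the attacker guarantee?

Row minima: Left → -7, Center → -5, Right → -6.
The best of these is -5.

-5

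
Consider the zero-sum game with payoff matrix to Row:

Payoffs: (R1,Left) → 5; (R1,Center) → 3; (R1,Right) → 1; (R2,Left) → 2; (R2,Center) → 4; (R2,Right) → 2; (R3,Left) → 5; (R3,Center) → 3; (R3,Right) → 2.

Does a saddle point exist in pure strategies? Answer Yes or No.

Yes

Row minima: R1 → 1, R2 → 2, R3 → 2; maximin = 2.
Column maxima: Left → 5, Center → 4, Right → 2; minimax = 2.
maximin = minimax = 2, so a saddle point exists.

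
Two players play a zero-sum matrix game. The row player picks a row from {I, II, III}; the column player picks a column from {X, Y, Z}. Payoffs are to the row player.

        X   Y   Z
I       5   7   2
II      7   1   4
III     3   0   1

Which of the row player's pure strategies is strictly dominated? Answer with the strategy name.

III

I gives a strictly higher payoff than III against every column: 5 > 3, 7 > 0, 2 > 1.
So III is strictly dominated and the row player never plays it.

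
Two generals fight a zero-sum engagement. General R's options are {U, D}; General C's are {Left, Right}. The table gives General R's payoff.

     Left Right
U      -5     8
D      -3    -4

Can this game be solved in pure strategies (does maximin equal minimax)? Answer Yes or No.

No

Row minima: U → -5, D → -4; maximin = -4.
Column maxima: Left → -3, Right → 8; minimax = -3.
-4 ≠ -3, so no pure-strategy equilibrium exists.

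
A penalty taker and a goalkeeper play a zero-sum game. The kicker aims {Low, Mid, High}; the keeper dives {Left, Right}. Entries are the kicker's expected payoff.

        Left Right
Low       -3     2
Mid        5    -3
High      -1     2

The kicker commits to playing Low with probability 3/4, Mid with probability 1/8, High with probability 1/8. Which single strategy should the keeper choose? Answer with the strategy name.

If the keeper plays Left, the kicker's expected payoff is (3/4)·(-3) + (1/8)·5 + (1/8)·(-1) = -7/4.
If the keeper plays Right, the kicker's expected payoff is (3/4)·2 + (1/8)·(-3) + (1/8)·2 = 11/8.
The keeper minimizes the kicker's payoff; the smallest is -7/4, so the best response is Left.

Left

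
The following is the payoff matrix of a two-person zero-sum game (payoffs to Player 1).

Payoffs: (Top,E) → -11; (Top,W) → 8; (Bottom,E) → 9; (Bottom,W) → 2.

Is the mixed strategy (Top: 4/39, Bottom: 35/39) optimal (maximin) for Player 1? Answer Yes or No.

No

Against E this mix gives (4/39)·(-11) + (35/39)·9 = 271/39.
Against W this mix gives (4/39)·8 + (35/39)·2 = 34/13.
Player 2 will play W, holding Player 1 to 34/13. Shifting weight toward the row that does better against W would raise this floor (the equalizing mix achieves 47/13 against both W and E), so the proposed strategy is not optimal.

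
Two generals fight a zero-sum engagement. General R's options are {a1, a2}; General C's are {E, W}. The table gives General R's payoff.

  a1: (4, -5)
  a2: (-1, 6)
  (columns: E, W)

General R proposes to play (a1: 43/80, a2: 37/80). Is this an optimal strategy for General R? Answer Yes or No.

Against E this mix gives (43/80)·4 + (37/80)·(-1) = 27/16.
Against W this mix gives (43/80)·(-5) + (37/80)·6 = 7/80.
General C will play W, holding General R to 7/80. Shifting weight toward the row that does better against W would raise this floor (the equalizing mix achieves 19/16 against both W and E), so the proposed strategy is not optimal.

No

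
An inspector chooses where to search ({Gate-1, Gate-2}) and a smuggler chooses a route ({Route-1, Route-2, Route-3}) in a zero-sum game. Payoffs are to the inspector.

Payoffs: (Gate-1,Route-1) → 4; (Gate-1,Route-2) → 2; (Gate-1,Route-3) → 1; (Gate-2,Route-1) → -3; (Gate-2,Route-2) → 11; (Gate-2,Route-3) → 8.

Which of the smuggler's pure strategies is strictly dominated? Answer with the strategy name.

Route-3 holds the inspector's payoff strictly below Route-2 in every row: 1 < 2, 8 < 11.
So Route-2 is strictly dominated for the smuggler.

Route-2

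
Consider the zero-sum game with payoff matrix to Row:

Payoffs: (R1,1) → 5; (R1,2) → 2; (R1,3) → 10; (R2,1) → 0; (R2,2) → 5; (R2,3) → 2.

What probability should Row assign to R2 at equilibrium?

Row minima: R1 → 2, R2 → 0; maximin = 2.
Column maxima: 1 → 5, 2 → 5, 3 → 10; minimax = 5.
2 ≠ 5, so there is no saddle point; optimal play is mixed.
3 is strictly dominated by 1 (it gives Row strictly more in every row), so Column never plays it.
On the remaining 2×2 (R1, R2 vs 1, 2):
Let Row play R1 with probability p. Expected payoff against 1: 5p + 0(1−p) = 5p; against 2: 2p + 5(1−p) = −3p + 5.
Setting these equal: 5p = −3p + 5 ⇒ 8p = 5 ⇒ p = 5/8, and the value is (5)·(5/8) = 25/8.
For Column: with q = P(1), equating R1's and R2's payoffs gives 3q + 2 = −5q + 5 ⇒ q = 3/8.

3/8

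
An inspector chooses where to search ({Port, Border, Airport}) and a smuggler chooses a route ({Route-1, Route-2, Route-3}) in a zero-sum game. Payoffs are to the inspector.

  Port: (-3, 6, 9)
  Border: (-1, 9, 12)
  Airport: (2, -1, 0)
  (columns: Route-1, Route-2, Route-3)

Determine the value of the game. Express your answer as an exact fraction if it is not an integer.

Row minima: Port → -3, Border → -1, Airport → -1; maximin = -1.
Column maxima: Route-1 → 2, Route-2 → 9, Route-3 → 12; minimax = 2.
-1 ≠ 2, so there is no saddle point; optimal play is mixed.
Port is strictly dominated by Border, so the inspector never plays it.
Route-3 is strictly dominated by Route-2 (it gives the inspector strictly more in every row), so the smuggler never plays it.
On the remaining 2×2 (Border, Airport vs Route-1, Route-2):
Let the inspector play Border with probability p. Expected payoff against Route-1: (-1)p + 2(1−p) = −3p + 2; against Route-2: 9p + (-1)(1−p) = 10p − 1.
Setting these equal: −3p + 2 = 10p − 1 ⇒ −13p = -3 ⇒ p = 3/13, and the value is (-3)·(3/13) + 2 = 17/13.
For the smuggler: with q = P(Route-1), equating Border's and Airport's payoffs gives −10q + 9 = 3q − 1 ⇒ q = 10/13.

17/13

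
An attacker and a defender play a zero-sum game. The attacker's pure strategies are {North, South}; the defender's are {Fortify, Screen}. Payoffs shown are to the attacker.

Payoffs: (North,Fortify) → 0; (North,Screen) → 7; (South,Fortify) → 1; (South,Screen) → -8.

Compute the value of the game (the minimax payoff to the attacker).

7/16

Row minima: North → 0, South → -8; maximin = 0.
Column maxima: Fortify → 1, Screen → 7; minimax = 1.
0 ≠ 1, so there is no saddle point; optimal play is mixed.
Let the attacker play North with probability p. Expected payoff against Fortify: 0p + 1(1−p) = −p + 1; against Screen: 7p + (-8)(1−p) = 15p − 8.
Setting these equal: −p + 1 = 15p − 8 ⇒ −16p = -9 ⇒ p = 9/16, and the value is (-1)·(9/16) + 1 = 7/16.
For the defender: with q = P(Fortify), equating North's and South's payoffs gives −7q + 7 = 9q − 8 ⇒ q = 15/16.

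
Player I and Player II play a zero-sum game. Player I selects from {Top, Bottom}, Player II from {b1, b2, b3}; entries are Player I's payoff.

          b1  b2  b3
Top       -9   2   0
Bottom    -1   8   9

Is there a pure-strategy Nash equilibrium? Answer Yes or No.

Row minima: Top → -9, Bottom → -1; maximin = -1.
Column maxima: b1 → -1, b2 → 8, b3 → 9; minimax = -1.
maximin = minimax = -1, so a saddle point exists.

Yes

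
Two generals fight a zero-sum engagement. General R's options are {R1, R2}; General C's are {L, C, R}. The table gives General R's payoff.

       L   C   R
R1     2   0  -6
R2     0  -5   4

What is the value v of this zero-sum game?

Row minima: R1 → -6, R2 → -5; maximin = -5.
Column maxima: L → 2, C → 0, R → 4; minimax = 0.
-5 ≠ 0, so there is no saddle point; optimal play is mixed.
L is strictly dominated by C (it gives General R strictly more in every row), so General C never plays it.
On the remaining 2×2 (R1, R2 vs C, R):
Let General R play R1 with probability p. Expected payoff against C: 0p + (-5)(1−p) = 5p − 5; against R: (-6)p + 4(1−p) = −10p + 4.
Setting these equal: 5p − 5 = −10p + 4 ⇒ 15p = 9 ⇒ p = 3/5, and the value is (5)·(3/5) − 5 = -2.
For General C: with q = P(C), equating R1's and R2's payoffs gives 6q − 6 = −9q + 4 ⇒ q = 2/3.

-2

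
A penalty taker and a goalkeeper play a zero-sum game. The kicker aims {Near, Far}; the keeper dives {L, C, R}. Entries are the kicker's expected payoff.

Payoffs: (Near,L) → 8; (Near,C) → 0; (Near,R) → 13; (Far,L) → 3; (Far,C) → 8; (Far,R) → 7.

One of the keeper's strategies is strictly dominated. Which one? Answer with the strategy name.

R

L holds the kicker's payoff strictly below R in every row: 8 < 13, 3 < 7.
So R is strictly dominated for the keeper.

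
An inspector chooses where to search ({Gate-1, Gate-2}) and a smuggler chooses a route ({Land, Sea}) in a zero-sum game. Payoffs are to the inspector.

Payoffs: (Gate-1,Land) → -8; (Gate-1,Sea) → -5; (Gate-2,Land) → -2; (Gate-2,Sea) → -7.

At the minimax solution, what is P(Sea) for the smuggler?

3/4

Row minima: Gate-1 → -8, Gate-2 → -7; maximin = -7.
Column maxima: Land → -2, Sea → -5; minimax = -5.
-7 ≠ -5, so there is no saddle point; optimal play is mixed.
Let the inspector play Gate-1 with probability p. Expected payoff against Land: (-8)p + (-2)(1−p) = −6p − 2; against Sea: (-5)p + (-7)(1−p) = 2p − 7.
Setting these equal: −6p − 2 = 2p − 7 ⇒ −8p = -5 ⇒ p = 5/8, and the value is (-6)·(5/8) − 2 = -23/4.
For the smuggler: with q = P(Land), equating Gate-1's and Gate-2's payoffs gives −3q − 5 = 5q − 7 ⇒ q = 1/4.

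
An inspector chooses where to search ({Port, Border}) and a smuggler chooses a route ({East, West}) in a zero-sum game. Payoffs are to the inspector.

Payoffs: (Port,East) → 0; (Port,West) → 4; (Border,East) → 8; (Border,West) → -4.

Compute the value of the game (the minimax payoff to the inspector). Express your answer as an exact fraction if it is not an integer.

Row minima: Port → 0, Border → -4; maximin = 0.
Column maxima: East → 8, West → 4; minimax = 4.
0 ≠ 4, so there is no saddle point; optimal play is mixed.
Let the inspector play Port with probability p. Expected payoff against East: 0p + 8(1−p) = −8p + 8; against West: 4p + (-4)(1−p) = 8p − 4.
Setting these equal: −8p + 8 = 8p − 4 ⇒ −16p = -12 ⇒ p = 3/4, and the value is (-8)·(3/4) + 8 = 2.
For the smuggler: with q = P(East), equating Port's and Border's payoffs gives −4q + 4 = 12q − 4 ⇒ q = 1/2.

2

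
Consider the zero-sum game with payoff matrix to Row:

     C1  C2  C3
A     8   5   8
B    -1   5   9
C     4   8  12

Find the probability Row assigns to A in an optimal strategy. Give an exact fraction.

Row minima: A → 5, B → -1, C → 4; maximin = 5.
Column maxima: C1 → 8, C2 → 8, C3 → 12; minimax = 8.
5 ≠ 8, so there is no saddle point; optimal play is mixed.
B is strictly dominated by C, so Row never plays it.
C3 is strictly dominated by C2 (it gives Row strictly more in every row), so Column never plays it.
On the remaining 2×2 (A, C vs C1, C2):
Let Row play A with probability p. Expected payoff against C1: 8p + 4(1−p) = 4p + 4; against C2: 5p + 8(1−p) = −3p + 8.
Setting these equal: 4p + 4 = −3p + 8 ⇒ 7p = 4 ⇒ p = 4/7, and the value is (4)·(4/7) + 4 = 44/7.
For Column: with q = P(C1), equating A's and C's payoffs gives 3q + 5 = −4q + 8 ⇒ q = 3/7.

4/7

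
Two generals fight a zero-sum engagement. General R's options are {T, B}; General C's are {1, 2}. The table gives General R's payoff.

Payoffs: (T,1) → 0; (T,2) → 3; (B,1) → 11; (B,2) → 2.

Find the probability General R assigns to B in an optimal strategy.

Row minima: T → 0, B → 2; maximin = 2.
Column maxima: 1 → 11, 2 → 3; minimax = 3.
2 ≠ 3, so there is no saddle point; optimal play is mixed.
Let General R play T with probability p. Expected payoff against 1: 0p + 11(1−p) = −11p + 11; against 2: 3p + 2(1−p) = p + 2.
Setting these equal: −11p + 11 = p + 2 ⇒ −12p = -9 ⇒ p = 3/4, and the value is (-11)·(3/4) + 11 = 11/4.
For General C: with q = P(1), equating T's and B's payoffs gives −3q + 3 = 9q + 2 ⇒ q = 1/12.

1/4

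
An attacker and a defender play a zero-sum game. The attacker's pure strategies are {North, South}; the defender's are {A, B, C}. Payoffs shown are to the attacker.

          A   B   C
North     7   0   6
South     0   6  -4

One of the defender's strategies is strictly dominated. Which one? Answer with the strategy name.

A

C holds the attacker's payoff strictly below A in every row: 6 < 7, -4 < 0.
So A is strictly dominated for the defender.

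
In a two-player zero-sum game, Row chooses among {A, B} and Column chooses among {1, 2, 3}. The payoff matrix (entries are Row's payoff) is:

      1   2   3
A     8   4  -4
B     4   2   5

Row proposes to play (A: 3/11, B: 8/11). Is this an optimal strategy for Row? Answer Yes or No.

Against 1 this mix gives (3/11)·8 + (8/11)·4 = 56/11.
Against 2 this mix gives (3/11)·4 + (8/11)·2 = 28/11.
Against 3 this mix gives (3/11)·(-4) + (8/11)·5 = 28/11.
All of Column's active replies (2, 3) yield 28/11, and no column does worse for Row. The mix makes Column indifferent and guarantees 28/11, so it is optimal.

Yes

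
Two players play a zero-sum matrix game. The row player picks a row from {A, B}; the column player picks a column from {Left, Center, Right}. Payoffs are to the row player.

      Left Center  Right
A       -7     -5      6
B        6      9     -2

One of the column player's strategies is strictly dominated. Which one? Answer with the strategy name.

Center

Left holds the row player's payoff strictly below Center in every row: -7 < -5, 6 < 9.
So Center is strictly dominated for the column player.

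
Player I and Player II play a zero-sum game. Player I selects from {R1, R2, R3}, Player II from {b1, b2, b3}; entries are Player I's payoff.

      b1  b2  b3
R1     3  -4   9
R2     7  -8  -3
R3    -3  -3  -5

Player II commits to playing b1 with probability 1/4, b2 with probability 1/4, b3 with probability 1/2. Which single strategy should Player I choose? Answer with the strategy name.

Expected payoff of R1: (1/4)·3 + (1/4)·(-4) + (1/2)·9 = 17/4.
Expected payoff of R2: (1/4)·7 + (1/4)·(-8) + (1/2)·(-3) = -7/4.
Expected payoff of R3: (1/4)·(-3) + (1/4)·(-3) + (1/2)·(-5) = -4.
The largest is 17/4, so Player I's best response is R1.

R1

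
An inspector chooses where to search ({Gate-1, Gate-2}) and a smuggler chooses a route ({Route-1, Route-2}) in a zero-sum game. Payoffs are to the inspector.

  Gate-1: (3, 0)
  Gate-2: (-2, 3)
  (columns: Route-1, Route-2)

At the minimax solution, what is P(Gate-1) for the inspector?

5/8

Row minima: Gate-1 → 0, Gate-2 → -2; maximin = 0.
Column maxima: Route-1 → 3, Route-2 → 3; minimax = 3.
0 ≠ 3, so there is no saddle point; optimal play is mixed.
Let the inspector play Gate-1 with probability p. Expected payoff against Route-1: 3p + (-2)(1−p) = 5p − 2; against Route-2: 0p + 3(1−p) = −3p + 3.
Setting these equal: 5p − 2 = −3p + 3 ⇒ 8p = 5 ⇒ p = 5/8, and the value is (5)·(5/8) − 2 = 9/8.
For the smuggler: with q = P(Route-1), equating Gate-1's and Gate-2's payoffs gives 3q = −5q + 3 ⇒ q = 3/8.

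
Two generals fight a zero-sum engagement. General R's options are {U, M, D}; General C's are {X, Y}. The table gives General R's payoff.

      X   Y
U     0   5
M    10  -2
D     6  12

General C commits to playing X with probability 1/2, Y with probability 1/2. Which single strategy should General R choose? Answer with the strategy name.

Expected payoff of U: (1/2)·0 + (1/2)·5 = 5/2.
Expected payoff of M: (1/2)·10 + (1/2)·(-2) = 4.
Expected payoff of D: (1/2)·6 + (1/2)·12 = 9.
The largest is 9, so General R's best response is D.

D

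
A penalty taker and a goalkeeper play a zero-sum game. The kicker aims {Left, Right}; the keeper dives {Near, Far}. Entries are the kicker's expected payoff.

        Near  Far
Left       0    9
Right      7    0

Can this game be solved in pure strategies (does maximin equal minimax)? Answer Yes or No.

No

Row minima: Left → 0, Right → 0; maximin = 0.
Column maxima: Near → 7, Far → 9; minimax = 7.
0 ≠ 7, so no pure-strategy equilibrium exists.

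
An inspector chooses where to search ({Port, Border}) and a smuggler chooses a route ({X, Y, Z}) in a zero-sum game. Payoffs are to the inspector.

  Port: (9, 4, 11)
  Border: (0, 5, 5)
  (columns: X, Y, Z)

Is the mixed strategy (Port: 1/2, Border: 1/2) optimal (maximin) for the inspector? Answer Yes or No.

Against X this mix gives (1/2)·9 + (1/2)·0 = 9/2.
Against Y this mix gives (1/2)·4 + (1/2)·5 = 9/2.
Against Z this mix gives (1/2)·11 + (1/2)·5 = 8.
All of the smuggler's active replies (X, Y) yield 9/2, and no column does worse for the inspector. The mix makes the smuggler indifferent and guarantees 9/2, so it is optimal.

Yes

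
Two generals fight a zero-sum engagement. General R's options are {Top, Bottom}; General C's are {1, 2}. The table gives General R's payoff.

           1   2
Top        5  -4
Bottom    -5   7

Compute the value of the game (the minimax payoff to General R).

Row minima: Top → -4, Bottom → -5; maximin = -4.
Column maxima: 1 → 5, 2 → 7; minimax = 5.
-4 ≠ 5, so there is no saddle point; optimal play is mixed.
Let General R play Top with probability p. Expected payoff against 1: 5p + (-5)(1−p) = 10p − 5; against 2: (-4)p + 7(1−p) = −11p + 7.
Setting these equal: 10p − 5 = −11p + 7 ⇒ 21p = 12 ⇒ p = 4/7, and the value is (10)·(4/7) − 5 = 5/7.
For General C: with q = P(1), equating Top's and Bottom's payoffs gives 9q − 4 = −12q + 7 ⇒ q = 11/21.

5/7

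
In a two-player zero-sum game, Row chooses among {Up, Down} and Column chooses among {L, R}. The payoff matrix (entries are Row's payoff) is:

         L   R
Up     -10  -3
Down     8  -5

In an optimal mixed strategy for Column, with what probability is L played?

Row minima: Up → -10, Down → -5; maximin = -5.
Column maxima: L → 8, R → -3; minimax = -3.
-5 ≠ -3, so there is no saddle point; optimal play is mixed.
Let Row play Up with probability p. Expected payoff against L: (-10)p + 8(1−p) = −18p + 8; against R: (-3)p + (-5)(1−p) = 2p − 5.
Setting these equal: −18p + 8 = 2p − 5 ⇒ −20p = -13 ⇒ p = 13/20, and the value is (-18)·(13/20) + 8 = -37/10.
For Column: with q = P(L), equating Up's and Down's payoffs gives −7q − 3 = 13q − 5 ⇒ q = 1/10.

1/10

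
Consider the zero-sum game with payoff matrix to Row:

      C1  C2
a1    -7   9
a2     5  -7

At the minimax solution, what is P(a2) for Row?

4/7

Row minima: a1 → -7, a2 → -7; maximin = -7.
Column maxima: C1 → 5, C2 → 9; minimax = 5.
-7 ≠ 5, so there is no saddle point; optimal play is mixed.
Let Row play a1 with probability p. Expected payoff against C1: (-7)p + 5(1−p) = −12p + 5; against C2: 9p + (-7)(1−p) = 16p − 7.
Setting these equal: −12p + 5 = 16p − 7 ⇒ −28p = -12 ⇒ p = 3/7, and the value is (-12)·(3/7) + 5 = -1/7.
For Column: with q = P(C1), equating a1's and a2's payoffs gives −16q + 9 = 12q − 7 ⇒ q = 4/7.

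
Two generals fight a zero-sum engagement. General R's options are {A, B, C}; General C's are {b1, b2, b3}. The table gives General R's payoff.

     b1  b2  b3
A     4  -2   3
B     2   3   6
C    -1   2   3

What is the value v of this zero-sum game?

Row minima: A → -2, B → 2, C → -1; maximin = 2.
Column maxima: b1 → 4, b2 → 3, b3 → 6; minimax = 3.
2 ≠ 3, so there is no saddle point; optimal play is mixed.
C is strictly dominated by B, so General R never plays it.
b3 is strictly dominated by b2 (it gives General R strictly more in every row), so General C never plays it.
On the remaining 2×2 (A, B vs b1, b2):
Let General R play A with probability p. Expected payoff against b1: 4p + 2(1−p) = 2p + 2; against b2: (-2)p + 3(1−p) = −5p + 3.
Setting these equal: 2p + 2 = −5p + 3 ⇒ 7p = 1 ⇒ p = 1/7, and the value is (2)·(1/7) + 2 = 16/7.
For General C: with q = P(b1), equating A's and B's payoffs gives 6q − 2 = −q + 3 ⇒ q = 5/7.

16/7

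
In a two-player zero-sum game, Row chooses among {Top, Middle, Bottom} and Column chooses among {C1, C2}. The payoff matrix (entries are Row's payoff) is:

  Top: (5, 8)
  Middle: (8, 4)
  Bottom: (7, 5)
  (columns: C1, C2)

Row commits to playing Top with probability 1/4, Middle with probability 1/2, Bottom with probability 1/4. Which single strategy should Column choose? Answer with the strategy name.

C2

If Column plays C1, Row's expected payoff is (1/4)·5 + (1/2)·8 + (1/4)·7 = 7.
If Column plays C2, Row's expected payoff is (1/4)·8 + (1/2)·4 + (1/4)·5 = 21/4.
Column minimizes Row's payoff; the smallest is 21/4, so the best response is C2.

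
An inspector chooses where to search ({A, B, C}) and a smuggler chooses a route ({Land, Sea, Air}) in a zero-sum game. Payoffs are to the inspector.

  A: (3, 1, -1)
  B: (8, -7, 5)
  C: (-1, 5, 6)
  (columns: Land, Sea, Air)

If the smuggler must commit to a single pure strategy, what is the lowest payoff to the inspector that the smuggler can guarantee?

Column maxima: Land → 8, Sea → 5, Air → 6.
The smallest of these is 5.

5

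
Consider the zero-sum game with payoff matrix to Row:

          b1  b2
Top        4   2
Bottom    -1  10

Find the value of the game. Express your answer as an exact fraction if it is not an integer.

42/13

Row minima: Top → 2, Bottom → -1; maximin = 2.
Column maxima: b1 → 4, b2 → 10; minimax = 4.
2 ≠ 4, so there is no saddle point; optimal play is mixed.
Let Row play Top with probability p. Expected payoff against b1: 4p + (-1)(1−p) = 5p − 1; against b2: 2p + 10(1−p) = −8p + 10.
Setting these equal: 5p − 1 = −8p + 10 ⇒ 13p = 11 ⇒ p = 11/13, and the value is (5)·(11/13) − 1 = 42/13.
For Column: with q = P(b1), equating Top's and Bottom's payoffs gives 2q + 2 = −11q + 10 ⇒ q = 8/13.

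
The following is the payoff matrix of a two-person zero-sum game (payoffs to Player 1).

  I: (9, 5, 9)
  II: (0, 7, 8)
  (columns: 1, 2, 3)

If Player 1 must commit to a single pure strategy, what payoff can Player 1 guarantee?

5

Row minima: I → 5, II → 0.
The best of these is 5.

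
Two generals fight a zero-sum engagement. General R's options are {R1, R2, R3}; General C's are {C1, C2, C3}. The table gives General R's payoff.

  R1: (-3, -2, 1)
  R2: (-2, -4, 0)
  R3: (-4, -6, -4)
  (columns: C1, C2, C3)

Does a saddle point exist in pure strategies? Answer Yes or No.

No

Row minima: R1 → -3, R2 → -4, R3 → -6; maximin = -3.
Column maxima: C1 → -2, C2 → -2, C3 → 1; minimax = -2.
-3 ≠ -2, so no pure-strategy equilibrium exists.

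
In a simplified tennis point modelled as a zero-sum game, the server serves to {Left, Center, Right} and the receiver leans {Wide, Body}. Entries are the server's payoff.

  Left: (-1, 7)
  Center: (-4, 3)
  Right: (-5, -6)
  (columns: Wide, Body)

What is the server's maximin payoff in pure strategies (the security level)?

Row minima: Left → -1, Center → -4, Right → -6.
The best of these is -1.

-1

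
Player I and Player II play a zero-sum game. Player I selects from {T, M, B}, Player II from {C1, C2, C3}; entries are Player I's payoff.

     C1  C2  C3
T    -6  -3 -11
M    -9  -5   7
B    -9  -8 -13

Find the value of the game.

Row minima: T → -11, M → -9, B → -13; maximin = -9.
Column maxima: C1 → -6, C2 → -3, C3 → 7; minimax = -6.
-9 ≠ -6, so there is no saddle point; optimal play is mixed.
B is strictly dominated by T, so Player I never plays it.
C2 is strictly dominated by C1 (it gives Player I strictly more in every row), so Player II never plays it.
On the remaining 2×2 (T, M vs C1, C3):
Let Player I play T with probability p. Expected payoff against C1: (-6)p + (-9)(1−p) = 3p − 9; against C3: (-11)p + 7(1−p) = −18p + 7.
Setting these equal: 3p − 9 = −18p + 7 ⇒ 21p = 16 ⇒ p = 16/21, and the value is (3)·(16/21) − 9 = -47/7.
For Player II: with q = P(C1), equating T's and M's payoffs gives 5q − 11 = −16q + 7 ⇒ q = 6/7.

-47/7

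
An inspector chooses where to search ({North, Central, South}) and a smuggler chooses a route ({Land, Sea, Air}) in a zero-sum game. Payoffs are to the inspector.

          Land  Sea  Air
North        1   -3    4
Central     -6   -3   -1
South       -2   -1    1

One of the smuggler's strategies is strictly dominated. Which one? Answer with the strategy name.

Land holds the inspector's payoff strictly below Air in every row: 1 < 4, -6 < -1, -2 < 1.
So Air is strictly dominated for the smuggler.

Air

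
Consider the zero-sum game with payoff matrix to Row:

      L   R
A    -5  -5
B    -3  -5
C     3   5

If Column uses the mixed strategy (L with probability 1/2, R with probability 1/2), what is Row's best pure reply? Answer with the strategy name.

C

Expected payoff of A: (1/2)·(-5) + (1/2)·(-5) = -5.
Expected payoff of B: (1/2)·(-3) + (1/2)·(-5) = -4.
Expected payoff of C: (1/2)·3 + (1/2)·5 = 4.
The largest is 4, so Row's best response is C.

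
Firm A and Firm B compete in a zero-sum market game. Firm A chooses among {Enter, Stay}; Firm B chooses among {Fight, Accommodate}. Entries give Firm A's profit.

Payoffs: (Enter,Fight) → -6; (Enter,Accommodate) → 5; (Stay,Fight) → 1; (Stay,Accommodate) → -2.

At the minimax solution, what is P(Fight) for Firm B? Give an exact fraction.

Row minima: Enter → -6, Stay → -2; maximin = -2.
Column maxima: Fight → 1, Accommodate → 5; minimax = 1.
-2 ≠ 1, so there is no saddle point; optimal play is mixed.
Let Firm A play Enter with probability p. Expected payoff against Fight: (-6)p + 1(1−p) = −7p + 1; against Accommodate: 5p + (-2)(1−p) = 7p − 2.
Setting these equal: −7p + 1 = 7p − 2 ⇒ −14p = -3 ⇒ p = 3/14, and the value is (-7)·(3/14) + 1 = -1/2.
For Firm B: with q = P(Fight), equating Enter's and Stay's payoffs gives −11q + 5 = 3q − 2 ⇒ q = 1/2.

1/2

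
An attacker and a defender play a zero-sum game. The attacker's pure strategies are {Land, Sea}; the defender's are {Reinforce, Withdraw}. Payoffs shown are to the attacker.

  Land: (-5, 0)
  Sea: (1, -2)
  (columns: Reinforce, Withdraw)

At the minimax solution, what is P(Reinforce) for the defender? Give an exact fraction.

Row minima: Land → -5, Sea → -2; maximin = -2.
Column maxima: Reinforce → 1, Withdraw → 0; minimax = 0.
-2 ≠ 0, so there is no saddle point; optimal play is mixed.
Let the attacker play Land with probability p. Expected payoff against Reinforce: (-5)p + 1(1−p) = −6p + 1; against Withdraw: 0p + (-2)(1−p) = 2p − 2.
Setting these equal: −6p + 1 = 2p − 2 ⇒ −8p = -3 ⇒ p = 3/8, and the value is (-6)·(3/8) + 1 = -5/4.
For the defender: with q = P(Reinforce), equating Land's and Sea's payoffs gives −5q = 3q − 2 ⇒ q = 1/4.

1/4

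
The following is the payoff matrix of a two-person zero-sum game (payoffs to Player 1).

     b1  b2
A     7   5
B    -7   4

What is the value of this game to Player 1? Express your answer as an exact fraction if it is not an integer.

Row minima: A → 5, B → -7; maximin = 5.
Column maxima: b1 → 7, b2 → 5; minimax = 5.
Since maximin = minimax = 5, there is a saddle point and the value is 5.

5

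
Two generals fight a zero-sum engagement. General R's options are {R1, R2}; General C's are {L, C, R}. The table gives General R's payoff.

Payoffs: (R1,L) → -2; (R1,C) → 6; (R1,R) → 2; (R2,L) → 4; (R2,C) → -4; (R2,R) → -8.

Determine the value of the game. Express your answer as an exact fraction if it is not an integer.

-1/2

Row minima: R1 → -2, R2 → -8; maximin = -2.
Column maxima: L → 4, C → 6, R → 2; minimax = 2.
-2 ≠ 2, so there is no saddle point; optimal play is mixed.
C is strictly dominated by R (it gives General R strictly more in every row), so General C never plays it.
On the remaining 2×2 (R1, R2 vs L, R):
Let General R play R1 with probability p. Expected payoff against L: (-2)p + 4(1−p) = −6p + 4; against R: 2p + (-8)(1−p) = 10p − 8.
Setting these equal: −6p + 4 = 10p − 8 ⇒ −16p = -12 ⇒ p = 3/4, and the value is (-6)·(3/4) + 4 = -1/2.
For General C: with q = P(L), equating R1's and R2's payoffs gives −4q + 2 = 12q − 8 ⇒ q = 5/8.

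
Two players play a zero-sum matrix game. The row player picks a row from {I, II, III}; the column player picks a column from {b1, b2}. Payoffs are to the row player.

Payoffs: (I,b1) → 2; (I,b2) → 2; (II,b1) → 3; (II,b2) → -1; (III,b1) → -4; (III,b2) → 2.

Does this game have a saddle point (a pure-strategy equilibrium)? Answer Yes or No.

Row minima: I → 2, II → -1, III → -4; maximin = 2.
Column maxima: b1 → 3, b2 → 2; minimax = 2.
maximin = minimax = 2, so a saddle point exists.

Yes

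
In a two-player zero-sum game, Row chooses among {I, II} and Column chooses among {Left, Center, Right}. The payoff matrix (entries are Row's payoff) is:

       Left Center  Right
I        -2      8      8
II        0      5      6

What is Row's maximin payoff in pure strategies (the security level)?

Row minima: I → -2, II → 0.
The best of these is 0.

0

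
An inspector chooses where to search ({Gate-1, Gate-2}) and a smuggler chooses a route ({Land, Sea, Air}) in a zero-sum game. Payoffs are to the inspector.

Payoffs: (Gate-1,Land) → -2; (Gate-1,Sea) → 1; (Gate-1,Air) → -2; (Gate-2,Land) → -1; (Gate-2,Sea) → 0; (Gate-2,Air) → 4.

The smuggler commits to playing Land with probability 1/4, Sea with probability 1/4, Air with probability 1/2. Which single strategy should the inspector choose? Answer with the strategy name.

Gate-2

Expected payoff of Gate-1: (1/4)·(-2) + (1/4)·1 + (1/2)·(-2) = -5/4.
Expected payoff of Gate-2: (1/4)·(-1) + (1/4)·0 + (1/2)·4 = 7/4.
The largest is 7/4, so the inspector's best response is Gate-2.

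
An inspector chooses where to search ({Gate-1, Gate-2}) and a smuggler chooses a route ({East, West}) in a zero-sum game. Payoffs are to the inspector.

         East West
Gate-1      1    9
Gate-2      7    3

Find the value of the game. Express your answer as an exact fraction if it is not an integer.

5

Row minima: Gate-1 → 1, Gate-2 → 3; maximin = 3.
Column maxima: East → 7, West → 9; minimax = 7.
3 ≠ 7, so there is no saddle point; optimal play is mixed.
Let the inspector play Gate-1 with probability p. Expected payoff against East: 1p + 7(1−p) = −6p + 7; against West: 9p + 3(1−p) = 6p + 3.
Setting these equal: −6p + 7 = 6p + 3 ⇒ −12p = -4 ⇒ p = 1/3, and the value is (-6)·(1/3) + 7 = 5.
For the smuggler: with q = P(East), equating Gate-1's and Gate-2's payoffs gives −8q + 9 = 4q + 3 ⇒ q = 1/2.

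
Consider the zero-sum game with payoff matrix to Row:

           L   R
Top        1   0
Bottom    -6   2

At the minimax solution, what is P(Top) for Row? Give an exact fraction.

8/9

Row minima: Top → 0, Bottom → -6; maximin = 0.
Column maxima: L → 1, R → 2; minimax = 1.
0 ≠ 1, so there is no saddle point; optimal play is mixed.
Let Row play Top with probability p. Expected payoff against L: 1p + (-6)(1−p) = 7p − 6; against R: 0p + 2(1−p) = −2p + 2.
Setting these equal: 7p − 6 = −2p + 2 ⇒ 9p = 8 ⇒ p = 8/9, and the value is (7)·(8/9) − 6 = 2/9.
For Column: with q = P(L), equating Top's and Bottom's payoffs gives q = −8q + 2 ⇒ q = 2/9.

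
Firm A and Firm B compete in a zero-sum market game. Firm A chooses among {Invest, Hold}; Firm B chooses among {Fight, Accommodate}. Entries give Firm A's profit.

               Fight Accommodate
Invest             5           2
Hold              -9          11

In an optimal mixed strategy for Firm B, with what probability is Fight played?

Row minima: Invest → 2, Hold → -9; maximin = 2.
Column maxima: Fight → 5, Accommodate → 11; minimax = 5.
2 ≠ 5, so there is no saddle point; optimal play is mixed.
Let Firm A play Invest with probability p. Expected payoff against Fight: 5p + (-9)(1−p) = 14p − 9; against Accommodate: 2p + 11(1−p) = −9p + 11.
Setting these equal: 14p − 9 = −9p + 11 ⇒ 23p = 20 ⇒ p = 20/23, and the value is (14)·(20/23) − 9 = 73/23.
For Firm B: with q = P(Fight), equating Invest's and Hold's payoffs gives 3q + 2 = −20q + 11 ⇒ q = 9/23.

9/23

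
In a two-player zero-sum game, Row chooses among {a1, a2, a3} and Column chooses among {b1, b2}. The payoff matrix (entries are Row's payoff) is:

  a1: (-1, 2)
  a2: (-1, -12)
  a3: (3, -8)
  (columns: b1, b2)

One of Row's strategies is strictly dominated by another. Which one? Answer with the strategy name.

a3 gives a strictly higher payoff than a2 against every column: 3 > -1, -8 > -12.
So a2 is strictly dominated and Row never plays it.

a2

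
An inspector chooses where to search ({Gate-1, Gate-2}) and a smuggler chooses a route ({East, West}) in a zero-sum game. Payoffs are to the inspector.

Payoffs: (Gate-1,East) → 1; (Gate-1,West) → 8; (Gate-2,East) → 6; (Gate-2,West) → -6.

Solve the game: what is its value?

54/19

Row minima: Gate-1 → 1, Gate-2 → -6; maximin = 1.
Column maxima: East → 6, West → 8; minimax = 6.
1 ≠ 6, so there is no saddle point; optimal play is mixed.
Let the inspector play Gate-1 with probability p. Expected payoff against East: 1p + 6(1−p) = −5p + 6; against West: 8p + (-6)(1−p) = 14p − 6.
Setting these equal: −5p + 6 = 14p − 6 ⇒ −19p = -12 ⇒ p = 12/19, and the value is (-5)·(12/19) + 6 = 54/19.
For the smuggler: with q = P(East), equating Gate-1's and Gate-2's payoffs gives −7q + 8 = 12q − 6 ⇒ q = 14/19.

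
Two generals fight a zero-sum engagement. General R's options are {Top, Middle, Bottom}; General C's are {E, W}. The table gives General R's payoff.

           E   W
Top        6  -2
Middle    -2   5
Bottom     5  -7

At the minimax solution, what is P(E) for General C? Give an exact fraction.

Row minima: Top → -2, Middle → -2, Bottom → -7; maximin = -2.
Column maxima: E → 6, W → 5; minimax = 5.
-2 ≠ 5, so there is no saddle point; optimal play is mixed.
Bottom is strictly dominated by Top, so General R never plays it.
On the remaining 2×2 (Top, Middle vs E, W):
Let General R play Top with probability p. Expected payoff against E: 6p + (-2)(1−p) = 8p − 2; against W: (-2)p + 5(1−p) = −7p + 5.
Setting these equal: 8p − 2 = −7p + 5 ⇒ 15p = 7 ⇒ p = 7/15, and the value is (8)·(7/15) − 2 = 26/15.
For General C: with q = P(E), equating Top's and Middle's payoffs gives 8q − 2 = −7q + 5 ⇒ q = 7/15.

7/15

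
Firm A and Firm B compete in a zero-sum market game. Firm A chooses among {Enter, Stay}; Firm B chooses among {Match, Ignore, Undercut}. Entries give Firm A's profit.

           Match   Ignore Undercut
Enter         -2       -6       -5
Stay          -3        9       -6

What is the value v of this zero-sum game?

-81/16

Row minima: Enter → -6, Stay → -6; maximin = -6.
Column maxima: Match → -2, Ignore → 9, Undercut → -5; minimax = -5.
-6 ≠ -5, so there is no saddle point; optimal play is mixed.
Match is strictly dominated by Undercut (it gives Firm A strictly more in every row), so Firm B never plays it.
On the remaining 2×2 (Enter, Stay vs Ignore, Undercut):
Let Firm A play Enter with probability p. Expected payoff against Ignore: (-6)p + 9(1−p) = −15p + 9; against Undercut: (-5)p + (-6)(1−p) = p − 6.
Setting these equal: −15p + 9 = p − 6 ⇒ −16p = -15 ⇒ p = 15/16, and the value is (-15)·(15/16) + 9 = -81/16.
For Firm B: with q = P(Ignore), equating Enter's and Stay's payoffs gives −q − 5 = 15q − 6 ⇒ q = 1/16.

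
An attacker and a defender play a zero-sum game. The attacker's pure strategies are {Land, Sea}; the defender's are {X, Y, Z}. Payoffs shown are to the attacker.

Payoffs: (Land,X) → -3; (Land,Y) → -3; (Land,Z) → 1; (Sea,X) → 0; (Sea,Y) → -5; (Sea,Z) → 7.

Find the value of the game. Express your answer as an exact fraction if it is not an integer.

-3

Row minima: Land → -3, Sea → -5; maximin = -3.
Column maxima: X → 0, Y → -3, Z → 7; minimax = -3.
Since maximin = minimax = -3, there is a saddle point and the value is -3.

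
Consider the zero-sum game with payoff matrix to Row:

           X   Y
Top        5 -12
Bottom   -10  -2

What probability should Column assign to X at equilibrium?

2/5

Row minima: Top → -12, Bottom → -10; maximin = -10.
Column maxima: X → 5, Y → -2; minimax = -2.
-10 ≠ -2, so there is no saddle point; optimal play is mixed.
Let Row play Top with probability p. Expected payoff against X: 5p + (-10)(1−p) = 15p − 10; against Y: (-12)p + (-2)(1−p) = −10p − 2.
Setting these equal: 15p − 10 = −10p − 2 ⇒ 25p = 8 ⇒ p = 8/25, and the value is (15)·(8/25) − 10 = -26/5.
For Column: with q = P(X), equating Top's and Bottom's payoffs gives 17q − 12 = −8q − 2 ⇒ q = 2/5.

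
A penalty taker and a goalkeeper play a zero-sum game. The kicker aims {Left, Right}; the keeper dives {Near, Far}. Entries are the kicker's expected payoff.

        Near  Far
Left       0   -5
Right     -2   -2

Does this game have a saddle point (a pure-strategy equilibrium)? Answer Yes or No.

Row minima: Left → -5, Right → -2; maximin = -2.
Column maxima: Near → 0, Far → -2; minimax = -2.
maximin = minimax = -2, so a saddle point exists.

Yes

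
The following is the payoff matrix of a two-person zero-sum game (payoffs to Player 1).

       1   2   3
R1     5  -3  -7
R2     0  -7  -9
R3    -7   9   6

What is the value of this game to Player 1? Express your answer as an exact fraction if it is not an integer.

Row minima: R1 → -7, R2 → -9, R3 → -7; maximin = -7.
Column maxima: 1 → 5, 2 → 9, 3 → 6; minimax = 5.
-7 ≠ 5, so there is no saddle point; optimal play is mixed.
R2 is strictly dominated by R1, so Player 1 never plays it.
2 is strictly dominated by 3 (it gives Player 1 strictly more in every row), so Player 2 never plays it.
On the remaining 2×2 (R1, R3 vs 1, 3):
Let Player 1 play R1 with probability p. Expected payoff against 1: 5p + (-7)(1−p) = 12p − 7; against 3: (-7)p + 6(1−p) = −13p + 6.
Setting these equal: 12p − 7 = −13p + 6 ⇒ 25p = 13 ⇒ p = 13/25, and the value is (12)·(13/25) − 7 = -19/25.
For Player 2: with q = P(1), equating R1's and R3's payoffs gives 12q − 7 = −13q + 6 ⇒ q = 13/25.

-19/25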